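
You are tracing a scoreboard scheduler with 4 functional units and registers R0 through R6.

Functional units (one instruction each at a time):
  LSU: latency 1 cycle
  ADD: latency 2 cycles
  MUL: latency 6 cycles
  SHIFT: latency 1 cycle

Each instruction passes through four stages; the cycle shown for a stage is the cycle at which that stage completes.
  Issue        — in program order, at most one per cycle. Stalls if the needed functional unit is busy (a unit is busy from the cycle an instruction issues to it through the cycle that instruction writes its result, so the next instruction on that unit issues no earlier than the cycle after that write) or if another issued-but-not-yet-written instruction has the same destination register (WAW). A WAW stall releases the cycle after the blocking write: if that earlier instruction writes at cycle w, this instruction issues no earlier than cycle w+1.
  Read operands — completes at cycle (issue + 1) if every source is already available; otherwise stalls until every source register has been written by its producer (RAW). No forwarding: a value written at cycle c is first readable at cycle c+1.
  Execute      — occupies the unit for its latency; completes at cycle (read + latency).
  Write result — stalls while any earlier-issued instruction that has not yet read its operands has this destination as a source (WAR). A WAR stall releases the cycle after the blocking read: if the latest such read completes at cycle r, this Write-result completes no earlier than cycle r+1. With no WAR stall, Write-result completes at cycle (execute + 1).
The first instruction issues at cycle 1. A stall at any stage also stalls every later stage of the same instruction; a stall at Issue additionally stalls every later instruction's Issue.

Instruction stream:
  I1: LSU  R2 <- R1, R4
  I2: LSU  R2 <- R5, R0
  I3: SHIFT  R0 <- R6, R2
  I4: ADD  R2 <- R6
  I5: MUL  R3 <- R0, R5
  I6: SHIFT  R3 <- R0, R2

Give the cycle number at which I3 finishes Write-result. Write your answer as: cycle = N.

t=1  I1 dispatched to LSU
t=2  I1 operands ready
t=3  I1 complete
t=4  R2←I1
t=5  I2 dispatched to LSU
t=6  I2 operands ready · I3 dispatched to SHIFT
t=7  I2 complete
t=8  R2←I2
t=9  I3 operands ready · I4 dispatched to ADD
t=10  I3 complete · I4 operands ready · I5 dispatched to MUL
t=11  R0←I3
t=12  I4 complete · I5 operands ready
t=13  R2←I4
t=18  I5 complete
t=19  R3←I5
t=20  I6 dispatched to SHIFT
t=21  I6 operands ready
t=22  I6 complete
t=23  R3←I6

cycle = 11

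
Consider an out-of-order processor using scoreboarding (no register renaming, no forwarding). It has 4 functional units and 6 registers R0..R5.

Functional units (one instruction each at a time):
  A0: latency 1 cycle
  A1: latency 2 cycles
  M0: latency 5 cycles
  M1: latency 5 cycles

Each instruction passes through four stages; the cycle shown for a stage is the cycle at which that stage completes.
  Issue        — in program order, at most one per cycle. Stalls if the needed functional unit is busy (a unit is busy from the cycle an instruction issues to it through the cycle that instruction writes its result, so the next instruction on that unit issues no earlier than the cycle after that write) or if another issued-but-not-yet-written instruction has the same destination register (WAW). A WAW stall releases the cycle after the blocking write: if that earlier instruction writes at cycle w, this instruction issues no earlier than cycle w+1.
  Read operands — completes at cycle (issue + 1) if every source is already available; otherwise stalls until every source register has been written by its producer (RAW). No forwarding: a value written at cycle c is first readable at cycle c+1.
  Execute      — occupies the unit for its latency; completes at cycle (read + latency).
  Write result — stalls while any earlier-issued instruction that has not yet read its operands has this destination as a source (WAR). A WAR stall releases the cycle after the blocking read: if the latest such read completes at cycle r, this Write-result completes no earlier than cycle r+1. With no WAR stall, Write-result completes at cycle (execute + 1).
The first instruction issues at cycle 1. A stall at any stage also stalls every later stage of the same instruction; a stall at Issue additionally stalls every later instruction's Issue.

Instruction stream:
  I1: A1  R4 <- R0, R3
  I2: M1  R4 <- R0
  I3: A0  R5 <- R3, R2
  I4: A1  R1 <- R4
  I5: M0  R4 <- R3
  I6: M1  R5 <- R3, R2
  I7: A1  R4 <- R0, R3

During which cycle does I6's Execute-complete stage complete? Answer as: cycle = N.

cycle = 21

c1: I1→A1
c2: I1 RO
c4: I1 EX
c5: I1 WR R4
c6: I2→M1
c7: I2 RO · I3→A0
c8: I3 RO · I4→A1
c9: I3 EX
c10: I3 WR R5
c12: I2 EX
c13: I2 WR R4
c14: I4 RO · I5→M0
c15: I5 RO · I6→M1
c16: I4 EX · I6 RO
c17: I4 WR R1
c20: I5 EX
c21: I5 WR R4 · I6 EX
c22: I6 WR R5 · I7→A1
c23: I7 RO
c25: I7 EX
c26: I7 WR R4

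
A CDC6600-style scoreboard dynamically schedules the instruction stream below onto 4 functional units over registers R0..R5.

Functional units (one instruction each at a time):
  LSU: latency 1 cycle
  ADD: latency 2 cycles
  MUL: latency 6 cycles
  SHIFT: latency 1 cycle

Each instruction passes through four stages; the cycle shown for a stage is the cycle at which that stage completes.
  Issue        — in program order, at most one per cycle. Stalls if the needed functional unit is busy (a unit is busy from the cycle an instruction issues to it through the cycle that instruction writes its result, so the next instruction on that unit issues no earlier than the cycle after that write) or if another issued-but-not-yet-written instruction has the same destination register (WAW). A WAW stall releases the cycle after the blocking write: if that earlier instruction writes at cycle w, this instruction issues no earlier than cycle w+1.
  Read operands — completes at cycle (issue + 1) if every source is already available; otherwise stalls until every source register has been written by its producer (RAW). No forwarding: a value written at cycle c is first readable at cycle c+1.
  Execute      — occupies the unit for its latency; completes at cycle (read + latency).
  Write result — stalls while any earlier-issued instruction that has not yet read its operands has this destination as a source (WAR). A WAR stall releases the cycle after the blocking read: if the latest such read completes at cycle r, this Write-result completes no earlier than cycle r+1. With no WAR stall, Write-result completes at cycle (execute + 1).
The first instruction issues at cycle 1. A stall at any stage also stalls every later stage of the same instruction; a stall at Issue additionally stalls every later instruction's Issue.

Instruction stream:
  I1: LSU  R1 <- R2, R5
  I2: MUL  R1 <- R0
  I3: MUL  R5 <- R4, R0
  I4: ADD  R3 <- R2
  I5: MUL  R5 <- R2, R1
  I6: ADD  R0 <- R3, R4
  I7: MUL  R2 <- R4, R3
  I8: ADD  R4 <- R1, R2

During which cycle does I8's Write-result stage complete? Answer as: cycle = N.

cycle = 44

t=1  I1 dispatched to LSU
t=2  I1 operands ready
t=3  I1 complete
t=4  R1←I1
t=5  I2 dispatched to MUL
t=6  I2 operands ready
t=12  I2 complete
t=13  R1←I2
t=14  I3 dispatched to MUL
t=15  I3 operands ready; I4 dispatched to ADD
t=16  I4 operands ready
t=18  I4 complete
t=19  R3←I4
t=21  I3 complete
t=22  R5←I3
t=23  I5 dispatched to MUL
t=24  I5 operands ready; I6 dispatched to ADD
t=25  I6 operands ready
t=27  I6 complete
t=28  R0←I6
t=30  I5 complete
t=31  R5←I5
t=32  I7 dispatched to MUL
t=33  I7 operands ready; I8 dispatched to ADD
t=39  I7 complete
t=40  R2←I7
t=41  I8 operands ready
t=43  I8 complete
t=44  R4←I8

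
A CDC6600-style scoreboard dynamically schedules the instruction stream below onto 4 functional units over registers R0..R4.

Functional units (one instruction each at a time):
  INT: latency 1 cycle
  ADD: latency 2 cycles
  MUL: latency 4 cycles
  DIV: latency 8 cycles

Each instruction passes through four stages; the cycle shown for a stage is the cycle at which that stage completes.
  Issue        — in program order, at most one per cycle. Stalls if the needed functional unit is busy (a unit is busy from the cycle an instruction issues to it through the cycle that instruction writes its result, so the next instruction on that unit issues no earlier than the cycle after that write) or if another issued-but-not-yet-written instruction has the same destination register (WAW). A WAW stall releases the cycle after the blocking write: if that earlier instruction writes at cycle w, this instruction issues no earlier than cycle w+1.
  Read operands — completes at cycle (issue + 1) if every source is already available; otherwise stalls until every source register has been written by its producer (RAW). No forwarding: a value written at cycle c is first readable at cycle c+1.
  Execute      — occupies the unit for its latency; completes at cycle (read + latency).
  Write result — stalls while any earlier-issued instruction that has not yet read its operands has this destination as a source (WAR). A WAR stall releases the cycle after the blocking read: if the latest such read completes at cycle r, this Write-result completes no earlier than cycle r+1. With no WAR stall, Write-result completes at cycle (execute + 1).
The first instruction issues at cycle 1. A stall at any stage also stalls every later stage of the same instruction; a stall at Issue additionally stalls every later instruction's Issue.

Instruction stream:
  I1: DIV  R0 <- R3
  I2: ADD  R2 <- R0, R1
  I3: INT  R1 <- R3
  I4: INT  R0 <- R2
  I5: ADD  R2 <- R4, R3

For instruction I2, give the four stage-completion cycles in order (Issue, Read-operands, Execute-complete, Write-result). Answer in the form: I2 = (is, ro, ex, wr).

I2 = (2, 12, 14, 15)

1) issue 1, read 2, done 10, write 11
2) issue 2, read 12, done 14, write 15  <RAW R0: wait I1 write@11>
3) issue 3, read 4, done 5, write 13  <WAR R1: wait I2 read@12>
4) issue 14, read 16, done 17, write 18  <struct: INT busy until I3 writes@13 / RAW R2: wait I2 write@15>
5) issue 16, read 17, done 19, write 20  <struct: ADD busy until I2 writes@15>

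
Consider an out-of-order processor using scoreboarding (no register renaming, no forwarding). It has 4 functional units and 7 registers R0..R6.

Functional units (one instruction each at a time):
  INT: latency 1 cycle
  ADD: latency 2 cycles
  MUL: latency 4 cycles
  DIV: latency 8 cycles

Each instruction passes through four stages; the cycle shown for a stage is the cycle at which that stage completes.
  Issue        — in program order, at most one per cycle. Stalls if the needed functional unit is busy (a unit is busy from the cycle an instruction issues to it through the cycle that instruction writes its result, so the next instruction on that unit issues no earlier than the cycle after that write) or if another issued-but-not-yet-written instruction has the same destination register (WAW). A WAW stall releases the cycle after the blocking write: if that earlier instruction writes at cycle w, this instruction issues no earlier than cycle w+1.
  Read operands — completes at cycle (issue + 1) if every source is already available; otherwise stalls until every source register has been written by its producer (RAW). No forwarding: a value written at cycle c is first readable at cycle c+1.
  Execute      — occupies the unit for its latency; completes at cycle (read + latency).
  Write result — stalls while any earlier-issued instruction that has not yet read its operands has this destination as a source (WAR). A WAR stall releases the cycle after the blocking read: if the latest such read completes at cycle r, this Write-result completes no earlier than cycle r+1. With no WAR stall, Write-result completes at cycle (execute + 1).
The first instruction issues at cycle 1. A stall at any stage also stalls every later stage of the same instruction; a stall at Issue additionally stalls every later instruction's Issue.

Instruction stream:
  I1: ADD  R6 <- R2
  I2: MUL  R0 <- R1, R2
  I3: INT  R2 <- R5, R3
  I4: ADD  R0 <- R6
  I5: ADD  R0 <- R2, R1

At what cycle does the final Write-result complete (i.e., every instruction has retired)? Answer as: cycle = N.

cycle = 18

1) issue 1, read 2, done 4, write 5
2) issue 2, read 3, done 7, write 8
3) issue 3, read 4, done 5, write 6
4) issue 9, read 10, done 12, write 13  <WAW R0: wait I2 write@8>
5) issue 14, read 15, done 17, write 18  <struct: ADD busy until I4 writes@13>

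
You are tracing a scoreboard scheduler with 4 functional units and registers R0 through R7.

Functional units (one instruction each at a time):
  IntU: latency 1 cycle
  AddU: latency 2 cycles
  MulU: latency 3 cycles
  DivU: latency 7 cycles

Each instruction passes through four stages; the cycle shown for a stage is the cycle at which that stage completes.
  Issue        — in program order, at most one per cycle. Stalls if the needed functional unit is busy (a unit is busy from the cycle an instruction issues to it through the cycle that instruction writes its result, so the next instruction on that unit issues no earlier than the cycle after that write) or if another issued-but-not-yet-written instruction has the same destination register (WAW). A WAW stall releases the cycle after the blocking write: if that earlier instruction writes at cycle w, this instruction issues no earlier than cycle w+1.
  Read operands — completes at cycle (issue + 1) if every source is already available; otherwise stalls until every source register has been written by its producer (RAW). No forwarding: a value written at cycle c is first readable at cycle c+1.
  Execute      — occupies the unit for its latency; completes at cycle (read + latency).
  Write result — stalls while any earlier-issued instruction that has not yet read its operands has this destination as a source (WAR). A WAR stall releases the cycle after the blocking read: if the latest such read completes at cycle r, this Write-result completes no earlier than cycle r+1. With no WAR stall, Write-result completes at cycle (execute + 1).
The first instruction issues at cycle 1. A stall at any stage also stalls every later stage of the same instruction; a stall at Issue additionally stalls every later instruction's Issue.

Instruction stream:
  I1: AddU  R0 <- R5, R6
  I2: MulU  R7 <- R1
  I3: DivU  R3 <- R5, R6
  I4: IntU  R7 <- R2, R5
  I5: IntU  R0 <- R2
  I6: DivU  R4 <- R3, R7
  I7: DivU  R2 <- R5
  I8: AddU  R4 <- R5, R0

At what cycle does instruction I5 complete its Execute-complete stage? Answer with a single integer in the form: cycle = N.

I1: IS=1 RO=2 EX=4 WR=5
I2: IS=2 RO=3 EX=6 WR=7
I3: IS=3 RO=4 EX=11 WR=12
I4: IS=8 RO=9 EX=10 WR=11  [WAW R7: wait I2 write@7]
I5: IS=12 RO=13 EX=14 WR=15  [struct: IntU busy until I4 writes@11]
I6: IS=13 RO=14 EX=21 WR=22
I7: IS=23 RO=24 EX=31 WR=32  [struct: DivU busy until I6 writes@22]
I8: IS=24 RO=25 EX=27 WR=28

cycle = 14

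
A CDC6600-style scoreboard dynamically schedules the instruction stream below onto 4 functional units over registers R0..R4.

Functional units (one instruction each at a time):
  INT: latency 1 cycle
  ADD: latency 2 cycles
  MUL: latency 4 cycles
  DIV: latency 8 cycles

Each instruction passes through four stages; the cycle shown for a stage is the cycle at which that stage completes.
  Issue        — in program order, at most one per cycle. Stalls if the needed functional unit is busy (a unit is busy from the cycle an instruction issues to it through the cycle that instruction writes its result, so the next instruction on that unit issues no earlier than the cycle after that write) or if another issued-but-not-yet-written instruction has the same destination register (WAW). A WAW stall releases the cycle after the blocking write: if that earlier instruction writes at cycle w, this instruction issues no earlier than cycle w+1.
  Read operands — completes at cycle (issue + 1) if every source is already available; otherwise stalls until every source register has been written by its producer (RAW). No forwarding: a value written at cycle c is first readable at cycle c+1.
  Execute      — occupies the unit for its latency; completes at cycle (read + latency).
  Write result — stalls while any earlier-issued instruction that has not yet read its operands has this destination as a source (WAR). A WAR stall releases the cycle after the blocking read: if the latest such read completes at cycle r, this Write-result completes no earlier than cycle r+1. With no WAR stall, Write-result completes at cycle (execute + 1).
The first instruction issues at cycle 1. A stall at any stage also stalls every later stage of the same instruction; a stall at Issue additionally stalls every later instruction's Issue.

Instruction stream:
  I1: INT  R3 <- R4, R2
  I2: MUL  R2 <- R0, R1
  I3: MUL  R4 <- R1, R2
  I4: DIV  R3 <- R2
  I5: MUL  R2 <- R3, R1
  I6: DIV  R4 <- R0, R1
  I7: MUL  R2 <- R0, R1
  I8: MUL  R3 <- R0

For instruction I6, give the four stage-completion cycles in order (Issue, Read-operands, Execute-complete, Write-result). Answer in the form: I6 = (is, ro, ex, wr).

  I1 | 1 | 2 | 3 | 4
  I2 | 2 | 3 | 7 | 8
  I3 | 9 | 10 | 14 | 15   struct: MUL busy until I2 writes@8
  I4 | 10 | 11 | 19 | 20
  I5 | 16 | 21 | 25 | 26   struct: MUL busy until I3 writes@15 · RAW R3: wait I4 write@20
  I6 | 21 | 22 | 30 | 31   struct: DIV busy until I4 writes@20
  I7 | 27 | 28 | 32 | 33   struct: MUL busy until I5 writes@26
  I8 | 34 | 35 | 39 | 40   struct: MUL busy until I7 writes@33

I6 = (21, 22, 30, 31)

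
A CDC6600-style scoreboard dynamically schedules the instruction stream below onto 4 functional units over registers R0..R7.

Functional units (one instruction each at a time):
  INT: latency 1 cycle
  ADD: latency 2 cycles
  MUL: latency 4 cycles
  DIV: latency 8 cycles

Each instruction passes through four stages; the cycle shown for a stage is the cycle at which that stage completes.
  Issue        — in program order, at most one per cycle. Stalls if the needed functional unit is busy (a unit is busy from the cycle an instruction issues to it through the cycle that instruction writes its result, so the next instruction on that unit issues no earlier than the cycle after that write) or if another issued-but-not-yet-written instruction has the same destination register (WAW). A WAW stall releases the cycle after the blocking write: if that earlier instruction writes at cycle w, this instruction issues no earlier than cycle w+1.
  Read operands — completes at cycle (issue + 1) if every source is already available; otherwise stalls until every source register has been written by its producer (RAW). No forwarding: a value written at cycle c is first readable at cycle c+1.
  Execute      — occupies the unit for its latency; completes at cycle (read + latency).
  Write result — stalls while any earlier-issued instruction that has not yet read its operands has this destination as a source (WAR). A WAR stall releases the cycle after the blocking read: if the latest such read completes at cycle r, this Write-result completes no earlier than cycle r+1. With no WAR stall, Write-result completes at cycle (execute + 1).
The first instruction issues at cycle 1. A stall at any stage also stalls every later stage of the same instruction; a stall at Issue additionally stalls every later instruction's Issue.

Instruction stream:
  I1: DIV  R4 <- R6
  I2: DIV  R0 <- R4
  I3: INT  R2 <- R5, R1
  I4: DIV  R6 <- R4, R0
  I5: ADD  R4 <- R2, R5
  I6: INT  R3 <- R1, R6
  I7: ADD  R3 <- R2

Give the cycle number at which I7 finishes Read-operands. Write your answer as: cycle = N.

I1: IS=1 RO=2 EX=10 WR=11
I2: IS=12 RO=13 EX=21 WR=22  [struct: DIV busy until I1 writes@11]
I3: IS=13 RO=14 EX=15 WR=16
I4: IS=23 RO=24 EX=32 WR=33  [struct: DIV busy until I2 writes@22]
I5: IS=24 RO=25 EX=27 WR=28
I6: IS=25 RO=34 EX=35 WR=36  [RAW R6: wait I4 write@33]
I7: IS=37 RO=38 EX=40 WR=41  [WAW R3: wait I6 write@36]

cycle = 38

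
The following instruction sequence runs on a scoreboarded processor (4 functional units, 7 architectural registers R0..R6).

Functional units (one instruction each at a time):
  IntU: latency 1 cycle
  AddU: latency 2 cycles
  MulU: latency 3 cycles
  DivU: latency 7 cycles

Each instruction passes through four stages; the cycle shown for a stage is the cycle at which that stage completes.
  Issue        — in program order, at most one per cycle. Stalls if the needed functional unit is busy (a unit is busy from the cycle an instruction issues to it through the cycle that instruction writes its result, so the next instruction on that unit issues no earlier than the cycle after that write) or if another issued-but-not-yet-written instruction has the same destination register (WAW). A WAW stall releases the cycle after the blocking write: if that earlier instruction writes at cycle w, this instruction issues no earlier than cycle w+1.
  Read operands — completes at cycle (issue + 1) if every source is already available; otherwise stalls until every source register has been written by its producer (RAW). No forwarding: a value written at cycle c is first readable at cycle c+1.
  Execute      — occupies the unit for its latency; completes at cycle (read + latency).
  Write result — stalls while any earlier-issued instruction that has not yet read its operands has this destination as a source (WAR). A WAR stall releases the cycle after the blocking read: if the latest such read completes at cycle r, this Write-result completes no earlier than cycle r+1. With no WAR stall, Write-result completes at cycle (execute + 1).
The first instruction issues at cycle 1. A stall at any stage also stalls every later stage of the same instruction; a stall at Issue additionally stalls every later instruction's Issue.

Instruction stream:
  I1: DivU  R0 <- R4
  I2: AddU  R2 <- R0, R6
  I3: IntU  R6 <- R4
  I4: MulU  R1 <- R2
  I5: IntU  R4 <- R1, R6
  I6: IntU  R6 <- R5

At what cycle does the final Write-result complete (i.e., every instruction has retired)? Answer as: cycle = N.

cycle = 26

I1: IS=1 RO=2 EX=9 WR=10
I2: IS=2 RO=11 EX=13 WR=14  [RAW R0: wait I1 write@10]
I3: IS=3 RO=4 EX=5 WR=12  [WAR R6: wait I2 read@11]
I4: IS=4 RO=15 EX=18 WR=19  [RAW R2: wait I2 write@14]
I5: IS=13 RO=20 EX=21 WR=22  [struct: IntU busy until I3 writes@12; RAW R1: wait I4 write@19]
I6: IS=23 RO=24 EX=25 WR=26  [struct: IntU busy until I5 writes@22]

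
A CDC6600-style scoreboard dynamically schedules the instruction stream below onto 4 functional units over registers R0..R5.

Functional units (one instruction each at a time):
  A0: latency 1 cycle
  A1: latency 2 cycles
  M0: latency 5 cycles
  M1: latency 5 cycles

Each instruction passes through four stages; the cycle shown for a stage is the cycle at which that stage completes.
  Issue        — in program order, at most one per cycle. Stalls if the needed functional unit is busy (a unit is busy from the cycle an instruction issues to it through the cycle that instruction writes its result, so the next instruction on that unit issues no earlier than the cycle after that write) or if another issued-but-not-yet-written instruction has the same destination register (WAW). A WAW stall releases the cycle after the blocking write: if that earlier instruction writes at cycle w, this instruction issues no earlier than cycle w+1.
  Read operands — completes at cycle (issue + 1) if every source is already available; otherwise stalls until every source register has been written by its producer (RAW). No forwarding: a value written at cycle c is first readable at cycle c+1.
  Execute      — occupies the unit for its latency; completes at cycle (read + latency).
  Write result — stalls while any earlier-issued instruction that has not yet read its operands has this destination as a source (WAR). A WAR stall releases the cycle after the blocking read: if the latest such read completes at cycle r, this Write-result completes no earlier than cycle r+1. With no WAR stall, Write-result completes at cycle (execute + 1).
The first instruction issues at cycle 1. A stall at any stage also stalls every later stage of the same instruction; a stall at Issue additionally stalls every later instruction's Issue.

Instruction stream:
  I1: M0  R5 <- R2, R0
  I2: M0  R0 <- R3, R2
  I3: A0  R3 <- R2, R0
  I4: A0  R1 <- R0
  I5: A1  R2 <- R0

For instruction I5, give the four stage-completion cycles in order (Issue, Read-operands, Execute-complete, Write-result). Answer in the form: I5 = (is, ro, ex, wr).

I1: IS=1 RO=2 EX=7 WR=8
I2: IS=9 RO=10 EX=15 WR=16  [struct: M0 busy until I1 writes@8]
I3: IS=10 RO=17 EX=18 WR=19  [RAW R0: wait I2 write@16]
I4: IS=20 RO=21 EX=22 WR=23  [struct: A0 busy until I3 writes@19]
I5: IS=21 RO=22 EX=24 WR=25

I5 = (21, 22, 24, 25)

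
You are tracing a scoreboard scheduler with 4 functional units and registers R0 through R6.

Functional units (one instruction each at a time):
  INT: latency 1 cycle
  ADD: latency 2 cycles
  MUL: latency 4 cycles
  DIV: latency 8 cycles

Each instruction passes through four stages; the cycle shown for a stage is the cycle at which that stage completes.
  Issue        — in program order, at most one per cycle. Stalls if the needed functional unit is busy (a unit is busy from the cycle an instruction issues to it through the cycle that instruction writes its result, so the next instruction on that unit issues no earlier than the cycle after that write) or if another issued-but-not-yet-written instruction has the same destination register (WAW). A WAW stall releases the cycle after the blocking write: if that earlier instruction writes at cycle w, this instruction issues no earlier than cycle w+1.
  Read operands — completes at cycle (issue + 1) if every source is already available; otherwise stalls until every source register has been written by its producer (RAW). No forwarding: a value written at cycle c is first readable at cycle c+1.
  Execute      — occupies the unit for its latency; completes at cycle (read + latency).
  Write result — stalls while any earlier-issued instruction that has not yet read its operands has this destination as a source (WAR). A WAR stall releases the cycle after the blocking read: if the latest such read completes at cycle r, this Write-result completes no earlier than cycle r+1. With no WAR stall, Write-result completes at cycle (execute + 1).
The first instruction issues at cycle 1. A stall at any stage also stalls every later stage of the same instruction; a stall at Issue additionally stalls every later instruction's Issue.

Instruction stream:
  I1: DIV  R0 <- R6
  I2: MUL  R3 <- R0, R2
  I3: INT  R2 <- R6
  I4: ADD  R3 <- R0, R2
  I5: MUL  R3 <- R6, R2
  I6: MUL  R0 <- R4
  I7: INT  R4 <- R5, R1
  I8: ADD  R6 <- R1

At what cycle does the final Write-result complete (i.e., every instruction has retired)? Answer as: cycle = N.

cycle = 36

c1: issue I1 (DIV)
c2: I1 read-ops; issue I2 (MUL)
c3: issue I3 (INT)
c4: I3 read-ops
c5: I3 finished on INT
c10: I1 finished on DIV
c11: I1→R0
c12: I2 read-ops
c13: I3→R2
c16: I2 finished on MUL
c17: I2→R3
c18: issue I4 (ADD)
c19: I4 read-ops
c21: I4 finished on ADD
c22: I4→R3
c23: issue I5 (MUL)
c24: I5 read-ops
c28: I5 finished on MUL
c29: I5→R3
c30: issue I6 (MUL)
c31: I6 read-ops; issue I7 (INT)
c32: I7 read-ops; issue I8 (ADD)
c33: I7 finished on INT; I8 read-ops
c34: I7→R4
c35: I6 finished on MUL; I8 finished on ADD
c36: I6→R0; I8→R6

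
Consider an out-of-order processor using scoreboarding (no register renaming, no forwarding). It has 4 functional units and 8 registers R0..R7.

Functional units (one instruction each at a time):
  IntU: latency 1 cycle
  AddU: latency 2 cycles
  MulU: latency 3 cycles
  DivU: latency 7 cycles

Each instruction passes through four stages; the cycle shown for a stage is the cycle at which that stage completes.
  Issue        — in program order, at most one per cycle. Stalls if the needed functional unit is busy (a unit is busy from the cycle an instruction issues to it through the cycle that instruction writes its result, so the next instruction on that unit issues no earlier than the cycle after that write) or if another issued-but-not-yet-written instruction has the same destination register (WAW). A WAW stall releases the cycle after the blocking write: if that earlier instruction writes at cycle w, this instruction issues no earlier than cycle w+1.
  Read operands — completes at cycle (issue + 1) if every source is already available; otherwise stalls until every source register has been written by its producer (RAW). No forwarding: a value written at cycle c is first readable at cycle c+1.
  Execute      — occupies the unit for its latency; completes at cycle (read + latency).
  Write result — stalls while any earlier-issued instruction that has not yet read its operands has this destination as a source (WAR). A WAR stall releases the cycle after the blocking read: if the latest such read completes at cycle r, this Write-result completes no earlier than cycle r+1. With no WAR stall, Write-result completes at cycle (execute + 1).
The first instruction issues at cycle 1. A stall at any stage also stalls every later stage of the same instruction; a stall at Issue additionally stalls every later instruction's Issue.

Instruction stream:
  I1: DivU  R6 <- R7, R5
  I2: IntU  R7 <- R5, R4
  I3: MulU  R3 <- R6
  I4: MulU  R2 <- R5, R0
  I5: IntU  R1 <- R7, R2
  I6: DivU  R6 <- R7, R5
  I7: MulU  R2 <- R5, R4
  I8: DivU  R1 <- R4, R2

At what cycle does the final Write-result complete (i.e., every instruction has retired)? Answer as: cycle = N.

c1: I1 issues→DivU
c2: I1 reads | I2 issues→IntU
c3: I2 reads | I3 issues→MulU
c4: I2 exec-done
c5: I2 writes R7
c9: I1 exec-done
c10: I1 writes R6
c11: I3 reads
c14: I3 exec-done
c15: I3 writes R3
c16: I4 issues→MulU
c17: I4 reads | I5 issues→IntU
c18: I6 issues→DivU
c19: I6 reads
c20: I4 exec-done
c21: I4 writes R2
c22: I5 reads | I7 issues→MulU
c23: I5 exec-done | I7 reads
c24: I5 writes R1
c26: I6 exec-done | I7 exec-done
c27: I6 writes R6 | I7 writes R2
c28: I8 issues→DivU
c29: I8 reads
c36: I8 exec-done
c37: I8 writes R1

cycle = 37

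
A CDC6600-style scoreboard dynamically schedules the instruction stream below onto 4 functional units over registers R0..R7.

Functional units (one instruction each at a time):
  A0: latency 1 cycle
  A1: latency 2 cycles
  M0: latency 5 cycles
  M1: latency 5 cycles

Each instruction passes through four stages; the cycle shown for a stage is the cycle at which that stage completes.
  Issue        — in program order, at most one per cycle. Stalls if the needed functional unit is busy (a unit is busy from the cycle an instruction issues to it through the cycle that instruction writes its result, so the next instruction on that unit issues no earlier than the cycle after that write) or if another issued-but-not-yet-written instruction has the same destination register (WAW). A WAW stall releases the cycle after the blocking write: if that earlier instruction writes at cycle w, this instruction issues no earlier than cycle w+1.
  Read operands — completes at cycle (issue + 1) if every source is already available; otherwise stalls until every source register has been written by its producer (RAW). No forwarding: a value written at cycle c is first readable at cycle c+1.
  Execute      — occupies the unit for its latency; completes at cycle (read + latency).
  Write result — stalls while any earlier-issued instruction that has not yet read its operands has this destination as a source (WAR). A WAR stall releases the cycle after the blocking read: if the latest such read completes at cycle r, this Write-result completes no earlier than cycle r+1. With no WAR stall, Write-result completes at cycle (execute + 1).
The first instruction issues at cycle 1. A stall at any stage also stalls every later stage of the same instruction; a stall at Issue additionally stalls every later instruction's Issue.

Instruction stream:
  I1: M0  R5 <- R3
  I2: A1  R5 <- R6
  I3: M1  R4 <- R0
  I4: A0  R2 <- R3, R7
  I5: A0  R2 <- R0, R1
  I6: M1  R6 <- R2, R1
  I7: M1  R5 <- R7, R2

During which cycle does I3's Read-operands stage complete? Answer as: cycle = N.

  I1 | 1 | 2 | 7 | 8
  I2 | 9 | 10 | 12 | 13   WAW R5: wait I1 write@8
  I3 | 10 | 11 | 16 | 17
  I4 | 11 | 12 | 13 | 14
  I5 | 15 | 16 | 17 | 18   struct: A0 busy until I4 writes@14
  I6 | 18 | 19 | 24 | 25   struct: M1 busy until I3 writes@17
  I7 | 26 | 27 | 32 | 33   struct: M1 busy until I6 writes@25

cycle = 11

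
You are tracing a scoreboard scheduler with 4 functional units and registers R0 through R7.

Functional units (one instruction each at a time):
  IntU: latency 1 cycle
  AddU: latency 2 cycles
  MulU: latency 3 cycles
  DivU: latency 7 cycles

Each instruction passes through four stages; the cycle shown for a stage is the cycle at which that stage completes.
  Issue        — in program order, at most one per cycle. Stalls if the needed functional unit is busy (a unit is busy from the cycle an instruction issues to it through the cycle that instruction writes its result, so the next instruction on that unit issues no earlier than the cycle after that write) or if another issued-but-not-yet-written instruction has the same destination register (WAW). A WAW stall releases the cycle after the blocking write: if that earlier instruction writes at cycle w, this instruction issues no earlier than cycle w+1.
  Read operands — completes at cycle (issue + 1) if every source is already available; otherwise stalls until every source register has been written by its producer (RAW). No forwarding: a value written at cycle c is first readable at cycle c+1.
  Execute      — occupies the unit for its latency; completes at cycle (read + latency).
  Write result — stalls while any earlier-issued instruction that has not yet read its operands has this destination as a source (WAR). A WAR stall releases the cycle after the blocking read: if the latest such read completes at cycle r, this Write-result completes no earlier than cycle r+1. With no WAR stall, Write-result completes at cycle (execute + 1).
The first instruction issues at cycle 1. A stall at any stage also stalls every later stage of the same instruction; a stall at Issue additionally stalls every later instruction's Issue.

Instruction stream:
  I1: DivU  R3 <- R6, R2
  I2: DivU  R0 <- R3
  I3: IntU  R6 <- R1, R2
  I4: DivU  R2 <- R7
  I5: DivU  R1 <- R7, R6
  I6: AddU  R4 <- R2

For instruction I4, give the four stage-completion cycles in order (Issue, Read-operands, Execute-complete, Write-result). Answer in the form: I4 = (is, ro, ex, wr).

[I1] 1/2/9/10
[I2] 11/12/19/20  (struct: DivU busy until I1 writes@10)
[I3] 12/13/14/15
[I4] 21/22/29/30  (struct: DivU busy until I2 writes@20)
[I5] 31/32/39/40  (struct: DivU busy until I4 writes@30)
[I6] 32/33/35/36

I4 = (21, 22, 29, 30)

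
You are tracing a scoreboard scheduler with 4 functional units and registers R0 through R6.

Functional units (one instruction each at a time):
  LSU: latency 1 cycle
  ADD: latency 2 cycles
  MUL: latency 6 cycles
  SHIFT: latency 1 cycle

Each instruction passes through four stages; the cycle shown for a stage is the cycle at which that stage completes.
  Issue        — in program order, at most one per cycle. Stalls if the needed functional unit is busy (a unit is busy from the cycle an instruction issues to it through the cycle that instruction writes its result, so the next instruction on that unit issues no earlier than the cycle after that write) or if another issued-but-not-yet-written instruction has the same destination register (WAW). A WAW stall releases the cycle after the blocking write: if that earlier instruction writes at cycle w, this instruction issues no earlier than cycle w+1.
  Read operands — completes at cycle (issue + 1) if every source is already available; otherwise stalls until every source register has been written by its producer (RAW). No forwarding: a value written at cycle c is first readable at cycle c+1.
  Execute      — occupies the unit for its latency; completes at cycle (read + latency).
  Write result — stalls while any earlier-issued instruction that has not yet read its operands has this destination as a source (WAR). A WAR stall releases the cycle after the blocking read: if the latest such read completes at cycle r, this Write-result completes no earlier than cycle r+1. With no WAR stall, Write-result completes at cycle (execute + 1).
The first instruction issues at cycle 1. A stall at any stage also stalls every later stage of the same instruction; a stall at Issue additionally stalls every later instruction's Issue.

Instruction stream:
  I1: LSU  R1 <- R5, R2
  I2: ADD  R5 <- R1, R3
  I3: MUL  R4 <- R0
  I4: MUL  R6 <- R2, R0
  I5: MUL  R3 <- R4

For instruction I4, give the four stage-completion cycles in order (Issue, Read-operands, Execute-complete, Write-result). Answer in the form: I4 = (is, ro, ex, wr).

t=1  I1 issues→LSU
t=2  I1 reads; I2 issues→ADD
t=3  I1 exec-done; I3 issues→MUL
t=4  I1 writes R1; I3 reads
t=5  I2 reads
t=7  I2 exec-done
t=8  I2 writes R5
t=10  I3 exec-done
t=11  I3 writes R4
t=12  I4 issues→MUL
t=13  I4 reads
t=19  I4 exec-done
t=20  I4 writes R6
t=21  I5 issues→MUL
t=22  I5 reads
t=28  I5 exec-done
t=29  I5 writes R3

I4 = (12, 13, 19, 20)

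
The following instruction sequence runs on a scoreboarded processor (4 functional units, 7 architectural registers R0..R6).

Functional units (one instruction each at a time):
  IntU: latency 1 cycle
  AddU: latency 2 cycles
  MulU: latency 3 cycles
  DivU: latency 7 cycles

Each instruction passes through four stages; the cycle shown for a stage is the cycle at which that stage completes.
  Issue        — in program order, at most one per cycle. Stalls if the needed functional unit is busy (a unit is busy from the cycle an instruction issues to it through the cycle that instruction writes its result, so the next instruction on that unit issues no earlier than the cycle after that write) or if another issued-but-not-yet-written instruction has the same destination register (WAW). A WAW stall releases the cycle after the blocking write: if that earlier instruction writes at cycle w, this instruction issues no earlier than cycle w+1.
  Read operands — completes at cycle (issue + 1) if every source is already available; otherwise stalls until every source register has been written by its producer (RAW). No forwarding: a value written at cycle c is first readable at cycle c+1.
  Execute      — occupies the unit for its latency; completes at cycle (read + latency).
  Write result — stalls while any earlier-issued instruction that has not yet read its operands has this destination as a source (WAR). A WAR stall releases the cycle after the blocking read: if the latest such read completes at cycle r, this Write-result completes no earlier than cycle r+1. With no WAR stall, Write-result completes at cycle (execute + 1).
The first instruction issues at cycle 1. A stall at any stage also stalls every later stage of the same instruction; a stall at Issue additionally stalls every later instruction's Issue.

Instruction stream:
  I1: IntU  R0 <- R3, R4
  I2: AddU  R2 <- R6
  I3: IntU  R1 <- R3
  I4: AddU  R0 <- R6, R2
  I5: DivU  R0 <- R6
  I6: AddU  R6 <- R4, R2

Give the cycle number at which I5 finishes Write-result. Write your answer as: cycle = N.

  I1 | 1 | 2 | 3 | 4
  I2 | 2 | 3 | 5 | 6
  I3 | 5 | 6 | 7 | 8   struct: IntU busy until I1 writes@4
  I4 | 7 | 8 | 10 | 11   struct: AddU busy until I2 writes@6
  I5 | 12 | 13 | 20 | 21   WAW R0: wait I4 write@11
  I6 | 13 | 14 | 16 | 17

cycle = 21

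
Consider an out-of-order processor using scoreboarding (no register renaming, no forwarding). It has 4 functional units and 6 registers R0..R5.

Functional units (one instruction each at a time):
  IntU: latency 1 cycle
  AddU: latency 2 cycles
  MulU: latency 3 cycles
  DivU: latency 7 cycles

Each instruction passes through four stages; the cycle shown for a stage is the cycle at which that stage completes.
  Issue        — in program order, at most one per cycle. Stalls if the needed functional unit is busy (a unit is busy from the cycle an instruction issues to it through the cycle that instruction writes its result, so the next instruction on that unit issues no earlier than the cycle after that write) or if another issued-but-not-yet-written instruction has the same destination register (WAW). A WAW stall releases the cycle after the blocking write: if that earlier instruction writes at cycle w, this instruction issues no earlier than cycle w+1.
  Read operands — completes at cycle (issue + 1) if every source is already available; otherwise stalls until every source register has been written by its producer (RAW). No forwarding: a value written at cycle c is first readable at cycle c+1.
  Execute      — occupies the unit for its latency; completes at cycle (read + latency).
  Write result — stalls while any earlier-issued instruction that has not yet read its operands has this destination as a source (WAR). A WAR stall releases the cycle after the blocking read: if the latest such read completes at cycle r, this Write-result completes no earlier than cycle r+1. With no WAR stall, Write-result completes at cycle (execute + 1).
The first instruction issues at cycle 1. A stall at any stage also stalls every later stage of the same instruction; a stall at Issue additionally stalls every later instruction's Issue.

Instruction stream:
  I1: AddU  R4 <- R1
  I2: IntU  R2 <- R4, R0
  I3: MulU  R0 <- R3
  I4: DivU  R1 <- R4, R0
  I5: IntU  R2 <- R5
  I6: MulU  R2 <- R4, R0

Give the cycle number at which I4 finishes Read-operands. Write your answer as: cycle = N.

cycle = 9

I1 -> (1, 2, 4, 5)
I2 -> (2, 6, 7, 8)  // RAW R4: wait I1 write@5
I3 -> (3, 4, 7, 8)
I4 -> (4, 9, 16, 17)  // RAW R0: wait I3 write@8
I5 -> (9, 10, 11, 12)  // struct: IntU busy until I2 writes@8
I6 -> (13, 14, 17, 18)  // WAW R2: wait I5 write@12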